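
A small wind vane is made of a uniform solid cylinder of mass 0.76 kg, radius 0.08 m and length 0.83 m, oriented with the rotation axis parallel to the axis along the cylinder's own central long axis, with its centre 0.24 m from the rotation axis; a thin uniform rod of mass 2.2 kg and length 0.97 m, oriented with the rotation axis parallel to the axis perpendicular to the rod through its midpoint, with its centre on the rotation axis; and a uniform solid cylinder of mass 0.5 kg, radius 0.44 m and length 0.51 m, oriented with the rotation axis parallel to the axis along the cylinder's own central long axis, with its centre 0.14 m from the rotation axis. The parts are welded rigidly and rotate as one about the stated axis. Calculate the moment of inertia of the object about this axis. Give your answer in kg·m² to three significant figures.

0.277

Solid cylinder: I_cm = (1/2)MR² = (1/2)(0.76)(0.08)² = 0.002432 kg·m²; centre at d = 0.24 m, so the parallel axis theorem gives I = 0.002432 + (0.76)(0.24)² = 0.046208 kg·m².
Thin rod: I_cm = (1/12)ML² = (1/12)(2.2)(0.97)² = 0.1725 kg·m²; axis through the centre, so I = 0.1725 kg·m².
Solid cylinder: I_cm = (1/2)MR² = (1/2)(0.5)(0.44)² = 0.0484 kg·m²; centre at d = 0.14 m, so the parallel axis theorem gives I = 0.0484 + (0.5)(0.14)² = 0.0582 kg·m².
Total I = 0.046208 + 0.1725 + 0.0582 = 0.27691 kg·m².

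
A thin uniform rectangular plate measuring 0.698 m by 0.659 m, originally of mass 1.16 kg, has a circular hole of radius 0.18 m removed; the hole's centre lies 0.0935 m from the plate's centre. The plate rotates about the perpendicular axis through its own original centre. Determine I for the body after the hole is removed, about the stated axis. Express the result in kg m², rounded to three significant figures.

0.0827

Unpierced body about its centre: I₀ = (1/12)M(a²+b²) = (1/12)(1.16)[(0.698)² + (0.659)²] = 0.089077 kg m².
The removed disk has mass m = M·πr²/(ab) = (1.16)·π(0.18)²/(0.698·0.659) = 0.25669 kg (same uniform areal density).
Its moment of inertia about the rotation axis (parallel-axis theorem): I_hole = (1/2)mr² + md² = (1/2)(0.25669)(0.18)² + (0.25669)(0.0935)² = 0.0064025 kg m².
Treating the hole as negative mass, I = I₀ − I_hole = 0.089077 − 0.0064025 = 0.082674 kg m².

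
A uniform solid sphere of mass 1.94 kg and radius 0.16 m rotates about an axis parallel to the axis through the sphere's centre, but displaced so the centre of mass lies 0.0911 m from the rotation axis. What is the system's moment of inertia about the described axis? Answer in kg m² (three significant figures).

I_cm = (2/5)MR² = (2/5)(1.94)(0.16)² = 0.019866 kg m²; centre at d = 0.0911 m, so the parallel axis theorem gives I = 0.019866 + (1.94)(0.0911)² = 0.035966 kg m².

0.0360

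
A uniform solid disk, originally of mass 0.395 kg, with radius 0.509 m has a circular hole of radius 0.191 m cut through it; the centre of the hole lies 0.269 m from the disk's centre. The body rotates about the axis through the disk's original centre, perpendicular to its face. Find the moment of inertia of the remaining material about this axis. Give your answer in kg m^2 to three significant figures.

0.0461

Unpierced body about its centre: I₀ = (1/2)MR² = (1/2)(0.395)(0.509)² = 0.051168 kg m^2.
The removed disk has mass m = M·(r/R)² = (0.395)(0.191/0.509)² = 0.05562 kg (same uniform areal density).
Its moment of inertia about the rotation axis (parallel-axis theorem): I_hole = (1/2)mr² + md² = (1/2)(0.05562)(0.191)² + (0.05562)(0.269)² = 0.0050392 kg m^2.
Treating the hole as negative mass, I = I₀ − I_hole = 0.051168 − 0.0050392 = 0.046129 kg m^2.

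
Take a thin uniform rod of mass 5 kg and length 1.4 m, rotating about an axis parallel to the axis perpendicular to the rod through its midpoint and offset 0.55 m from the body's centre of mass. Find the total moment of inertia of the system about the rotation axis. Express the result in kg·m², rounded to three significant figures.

I_cm = (1/12)ML² = (1/12)(5)(1.4)² = 0.81667 kg·m²; centre at d = 0.55 m, so the parallel axis theorem gives I = 0.81667 + (5)(0.55)² = 2.3292 kg·m².

2.33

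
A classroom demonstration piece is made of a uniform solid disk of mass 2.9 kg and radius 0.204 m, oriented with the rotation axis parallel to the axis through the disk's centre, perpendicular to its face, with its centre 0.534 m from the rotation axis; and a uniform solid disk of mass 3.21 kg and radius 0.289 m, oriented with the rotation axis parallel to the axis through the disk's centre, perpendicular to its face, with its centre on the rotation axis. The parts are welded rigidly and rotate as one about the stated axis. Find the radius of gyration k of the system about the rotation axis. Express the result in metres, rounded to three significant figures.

Solid disk: I_cm = (1/2)MR² = (1/2)(2.9)(0.204)² = 0.060343 kg m^2; centre at d = 0.534 m, so the parallel axis theorem gives I = 0.060343 + (2.9)(0.534)² = 0.8873 kg m^2.
Solid disk: I_cm = (1/2)MR² = (1/2)(3.21)(0.289)² = 0.13405 kg m^2; axis through the centre, so I = 0.13405 kg m^2.
Total I = 1.0213 kg m^2; total mass M = 6.11 kg.
k = √(I/M) = √(1.0213/6.11) = 0.40885 m.

0.409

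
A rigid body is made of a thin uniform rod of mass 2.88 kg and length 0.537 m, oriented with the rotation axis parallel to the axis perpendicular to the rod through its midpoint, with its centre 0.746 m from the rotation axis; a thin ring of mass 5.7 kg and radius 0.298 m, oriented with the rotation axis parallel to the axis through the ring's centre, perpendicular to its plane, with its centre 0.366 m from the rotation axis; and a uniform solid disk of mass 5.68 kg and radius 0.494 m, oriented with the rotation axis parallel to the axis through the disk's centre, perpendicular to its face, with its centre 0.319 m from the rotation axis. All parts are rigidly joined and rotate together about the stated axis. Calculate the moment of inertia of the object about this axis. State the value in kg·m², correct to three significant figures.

Thin rod: I_cm = (1/12)ML² = (1/12)(2.88)(0.537)² = 0.069209 kg·m²; centre at d = 0.746 m, so I = I_cm + Md² gives I = 0.069209 + (2.88)(0.746)² = 1.672 kg·m².
Thin ring: I_cm = MR² = (5.7)(0.298)² = 0.50618 kg·m²; centre at d = 0.366 m, so I = I_cm + Md² gives I = 0.50618 + (5.7)(0.366)² = 1.2697 kg·m².
Solid disk: I_cm = (1/2)MR² = (1/2)(5.68)(0.494)² = 0.69306 kg·m²; centre at d = 0.319 m, so I = I_cm + Md² gives I = 0.69306 + (5.68)(0.319)² = 1.2711 kg·m².
Total I = 1.672 + 1.2697 + 1.2711 = 4.2128 kg·m².

4.21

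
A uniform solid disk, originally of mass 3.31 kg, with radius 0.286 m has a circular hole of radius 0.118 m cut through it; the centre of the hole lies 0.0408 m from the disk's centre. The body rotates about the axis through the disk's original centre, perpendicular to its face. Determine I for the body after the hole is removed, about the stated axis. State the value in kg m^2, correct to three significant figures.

Unpierced body about its centre: I₀ = (1/2)MR² = (1/2)(3.31)(0.286)² = 0.13537 kg m^2.
The removed disk has mass m = M·(r/R)² = (3.31)(0.118/0.286)² = 0.56346 kg (same uniform areal density).
Its moment of inertia about the rotation axis (parallel-axis theorem): I_hole = (1/2)mr² + md² = (1/2)(0.56346)(0.118)² + (0.56346)(0.0408)² = 0.0048607 kg m^2.
Treating the hole as negative mass, I = I₀ − I_hole = 0.13537 − 0.0048607 = 0.13051 kg m^2.

0.131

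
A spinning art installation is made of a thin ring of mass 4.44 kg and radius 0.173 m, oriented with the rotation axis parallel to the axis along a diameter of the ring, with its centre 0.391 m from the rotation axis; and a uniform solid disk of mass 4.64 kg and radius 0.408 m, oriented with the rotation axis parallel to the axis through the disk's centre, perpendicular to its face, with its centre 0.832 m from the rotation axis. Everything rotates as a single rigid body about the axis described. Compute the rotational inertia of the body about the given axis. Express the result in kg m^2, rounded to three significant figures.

Thin ring: I_cm = (1/2)MR² = (1/2)(4.44)(0.173)² = 0.066442 kg m^2; centre at d = 0.391 m, so the parallel axis theorem gives I = 0.066442 + (4.44)(0.391)² = 0.74523 kg m^2.
Solid disk: I_cm = (1/2)MR² = (1/2)(4.64)(0.408)² = 0.3862 kg m^2; centre at d = 0.832 m, so the parallel axis theorem gives I = 0.3862 + (4.64)(0.832)² = 3.5981 kg m^2.
Total I = 0.74523 + 3.5981 = 4.3433 kg m^2.

4.34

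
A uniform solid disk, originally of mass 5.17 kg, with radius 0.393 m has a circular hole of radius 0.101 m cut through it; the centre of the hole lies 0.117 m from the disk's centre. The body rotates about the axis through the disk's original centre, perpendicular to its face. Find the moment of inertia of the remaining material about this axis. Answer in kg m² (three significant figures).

0.393

Unpierced body about its centre: I₀ = (1/2)MR² = (1/2)(5.17)(0.393)² = 0.39925 kg m².
The removed disk has mass m = M·(r/R)² = (5.17)(0.101/0.393)² = 0.34147 kg (same uniform areal density).
Its moment of inertia about the rotation axis (parallel-axis theorem): I_hole = (1/2)mr² + md² = (1/2)(0.34147)(0.101)² + (0.34147)(0.117)² = 0.006416 kg m².
Treating the hole as negative mass, I = I₀ − I_hole = 0.39925 − 0.006416 = 0.39283 kg m².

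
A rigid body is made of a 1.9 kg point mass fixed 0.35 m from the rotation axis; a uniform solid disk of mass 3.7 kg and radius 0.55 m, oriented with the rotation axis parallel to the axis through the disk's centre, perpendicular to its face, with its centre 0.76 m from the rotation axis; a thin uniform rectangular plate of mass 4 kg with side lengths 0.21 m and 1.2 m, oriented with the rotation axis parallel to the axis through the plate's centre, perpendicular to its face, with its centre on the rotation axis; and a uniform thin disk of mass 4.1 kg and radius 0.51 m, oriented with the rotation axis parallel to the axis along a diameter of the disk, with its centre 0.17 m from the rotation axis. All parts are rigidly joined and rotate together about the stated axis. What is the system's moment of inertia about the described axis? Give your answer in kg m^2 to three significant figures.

Point mass: I_cm = 0; centre at d = 0.35 m, so I = I_cm + Md² gives I = 0 + (1.9)(0.35)² = 0.23275 kg m^2.
Solid disk: I_cm = (1/2)MR² = (1/2)(3.7)(0.55)² = 0.55963 kg m^2; centre at d = 0.76 m, so I = I_cm + Md² gives I = 0.55963 + (3.7)(0.76)² = 2.6967 kg m^2.
Rectangular plate: I_cm = (1/12)M(a²+b²) = (1/12)(4)[(0.21)² + (1.2)²] = 0.4947 kg m^2; axis through the centre, so I = 0.4947 kg m^2.
Thin disk: I_cm = (1/4)MR² = (1/4)(4.1)(0.51)² = 0.2666 kg m^2; centre at d = 0.17 m, so I = I_cm + Md² gives I = 0.2666 + (4.1)(0.17)² = 0.38509 kg m^2.
Total I = 0.23275 + 2.6967 + 0.4947 + 0.38509 = 3.8093 kg m^2.

3.81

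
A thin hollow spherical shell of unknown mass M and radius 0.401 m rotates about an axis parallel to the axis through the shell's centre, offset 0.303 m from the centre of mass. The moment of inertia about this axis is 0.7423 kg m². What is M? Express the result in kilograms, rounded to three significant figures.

3.73

I = I_cm + Md² = (2/3)MR² + Md² = M·[0.666667·(0.401)² + (0.303)²] = M·0.19901.
So M = 0.7423 / 0.19901 = 3.73 kg.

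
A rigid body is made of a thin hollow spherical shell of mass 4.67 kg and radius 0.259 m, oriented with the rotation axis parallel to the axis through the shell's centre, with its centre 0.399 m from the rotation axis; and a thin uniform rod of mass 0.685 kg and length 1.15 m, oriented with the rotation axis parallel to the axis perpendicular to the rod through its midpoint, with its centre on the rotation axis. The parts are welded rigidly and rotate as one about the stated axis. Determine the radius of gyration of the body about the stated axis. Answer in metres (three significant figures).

Spherical shell: I_cm = (2/3)MR² = (2/3)(4.67)(0.259)² = 0.20885 kg m^2; centre at d = 0.399 m, so the parallel axis theorem gives I = 0.20885 + (4.67)(0.399)² = 0.95231 kg m^2.
Thin rod: I_cm = (1/12)ML² = (1/12)(0.685)(1.15)² = 0.075493 kg m^2; axis through the centre, so I = 0.075493 kg m^2.
Total I = 1.0278 kg m^2; total mass M = 5.355 kg.
k = √(I/M) = √(1.0278/5.355) = 0.4381 m.

0.438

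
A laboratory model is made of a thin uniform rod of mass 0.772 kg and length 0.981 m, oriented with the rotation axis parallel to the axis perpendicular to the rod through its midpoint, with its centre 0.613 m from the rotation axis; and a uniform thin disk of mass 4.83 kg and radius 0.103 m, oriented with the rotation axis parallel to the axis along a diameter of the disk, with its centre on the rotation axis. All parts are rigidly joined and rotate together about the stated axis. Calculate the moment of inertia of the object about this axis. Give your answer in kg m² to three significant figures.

Thin rod: I_cm = (1/12)ML² = (1/12)(0.772)(0.981)² = 0.061912 kg m²; centre at d = 0.613 m, so I = I_cm + Md² gives I = 0.061912 + (0.772)(0.613)² = 0.35201 kg m².
Thin disk: I_cm = (1/4)MR² = (1/4)(4.83)(0.103)² = 0.01281 kg m²; axis through the centre, so I = 0.01281 kg m².
Total I = 0.35201 + 0.01281 = 0.36482 kg m².

0.365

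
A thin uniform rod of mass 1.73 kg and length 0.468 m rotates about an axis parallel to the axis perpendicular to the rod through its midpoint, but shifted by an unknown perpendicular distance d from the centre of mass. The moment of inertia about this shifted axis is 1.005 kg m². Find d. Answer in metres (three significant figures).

About the centre-of-mass axis, I_cm = (1/12)ML² = (1/12)(1.73)(0.468)² = 0.031576 kg m².
Parallel axis theorem: I = I_cm + Md², so Md² = 1.005 − 0.031576 = 0.97342 kg m².
d = √(0.97342 / 1.73) = 0.75012 m.

0.750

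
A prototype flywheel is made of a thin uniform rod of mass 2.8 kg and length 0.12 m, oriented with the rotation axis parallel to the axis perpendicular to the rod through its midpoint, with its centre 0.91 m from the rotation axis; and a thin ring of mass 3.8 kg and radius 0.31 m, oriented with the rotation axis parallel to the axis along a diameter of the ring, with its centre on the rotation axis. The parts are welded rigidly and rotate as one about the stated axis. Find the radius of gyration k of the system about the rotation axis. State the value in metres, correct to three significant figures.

Thin rod: I_cm = (1/12)ML² = (1/12)(2.8)(0.12)² = 0.00336 kg·m²; centre at d = 0.91 m, so I = I_cm + Md² gives I = 0.00336 + (2.8)(0.91)² = 2.322 kg·m².
Thin ring: I_cm = (1/2)MR² = (1/2)(3.8)(0.31)² = 0.18259 kg·m²; axis through the centre, so I = 0.18259 kg·m².
Total I = 2.5046 kg·m²; total mass M = 6.6 kg.
k = √(I/M) = √(2.5046/6.6) = 0.61603 m.

0.616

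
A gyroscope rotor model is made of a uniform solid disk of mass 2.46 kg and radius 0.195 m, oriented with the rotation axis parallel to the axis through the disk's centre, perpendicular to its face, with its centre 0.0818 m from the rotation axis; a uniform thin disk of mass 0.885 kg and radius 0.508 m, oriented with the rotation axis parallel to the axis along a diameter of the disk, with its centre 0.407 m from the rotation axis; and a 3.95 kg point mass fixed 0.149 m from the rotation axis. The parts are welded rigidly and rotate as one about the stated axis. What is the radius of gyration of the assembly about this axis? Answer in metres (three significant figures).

Solid disk: I_cm = (1/2)MR² = (1/2)(2.46)(0.195)² = 0.046771 kg·m²; centre at d = 0.0818 m, so the parallel axis theorem gives I = 0.046771 + (2.46)(0.0818)² = 0.063231 kg·m².
Thin disk: I_cm = (1/4)MR² = (1/4)(0.885)(0.508)² = 0.057097 kg·m²; centre at d = 0.407 m, so the parallel axis theorem gives I = 0.057097 + (0.885)(0.407)² = 0.2037 kg·m².
Point mass: I_cm = 0; centre at d = 0.149 m, so the parallel axis theorem gives I = 0 + (3.95)(0.149)² = 0.087694 kg·m².
Total I = 0.35462 kg·m²; total mass M = 7.295 kg.
k = √(I/M) = √(0.35462/7.295) = 0.22048 m.

0.220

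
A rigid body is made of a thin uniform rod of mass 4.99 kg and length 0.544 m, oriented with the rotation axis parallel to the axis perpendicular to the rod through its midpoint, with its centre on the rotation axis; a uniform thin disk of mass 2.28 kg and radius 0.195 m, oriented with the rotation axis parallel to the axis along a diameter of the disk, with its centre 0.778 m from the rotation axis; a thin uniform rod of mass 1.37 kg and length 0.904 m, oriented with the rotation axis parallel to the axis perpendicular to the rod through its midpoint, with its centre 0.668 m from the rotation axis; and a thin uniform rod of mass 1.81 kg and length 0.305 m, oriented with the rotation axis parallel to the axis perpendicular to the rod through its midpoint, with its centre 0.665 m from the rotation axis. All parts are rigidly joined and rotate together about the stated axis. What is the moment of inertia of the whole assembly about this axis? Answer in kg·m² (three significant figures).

Thin rod: I_cm = (1/12)ML² = (1/12)(4.99)(0.544)² = 0.12306 kg·m²; axis through the centre, so I = 0.12306 kg·m².
Thin disk: I_cm = (1/4)MR² = (1/4)(2.28)(0.195)² = 0.021674 kg·m²; centre at d = 0.778 m, so the parallel axis theorem gives I = 0.021674 + (2.28)(0.778)² = 1.4017 kg·m².
Thin rod: I_cm = (1/12)ML² = (1/12)(1.37)(0.904)² = 0.093299 kg·m²; centre at d = 0.668 m, so the parallel axis theorem gives I = 0.093299 + (1.37)(0.668)² = 0.70463 kg·m².
Thin rod: I_cm = (1/12)ML² = (1/12)(1.81)(0.305)² = 0.014031 kg·m²; centre at d = 0.665 m, so the parallel axis theorem gives I = 0.014031 + (1.81)(0.665)² = 0.81446 kg·m².
Total I = 0.12306 + 1.4017 + 0.70463 + 0.81446 = 3.0439 kg·m².

3.04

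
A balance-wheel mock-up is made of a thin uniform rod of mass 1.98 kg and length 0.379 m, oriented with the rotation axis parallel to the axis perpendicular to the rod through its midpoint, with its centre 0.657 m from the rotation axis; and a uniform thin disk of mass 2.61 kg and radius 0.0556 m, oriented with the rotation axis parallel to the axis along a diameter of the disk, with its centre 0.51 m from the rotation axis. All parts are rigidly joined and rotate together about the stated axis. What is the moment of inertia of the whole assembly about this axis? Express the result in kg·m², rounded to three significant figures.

1.56

Thin rod: I_cm = (1/12)ML² = (1/12)(1.98)(0.379)² = 0.023701 kg·m²; centre at d = 0.657 m, so the parallel axis theorem gives I = 0.023701 + (1.98)(0.657)² = 0.87837 kg·m².
Thin disk: I_cm = (1/4)MR² = (1/4)(2.61)(0.0556)² = 0.0020171 kg·m²; centre at d = 0.51 m, so the parallel axis theorem gives I = 0.0020171 + (2.61)(0.51)² = 0.68088 kg·m².
Total I = 0.87837 + 0.68088 = 1.5592 kg·m².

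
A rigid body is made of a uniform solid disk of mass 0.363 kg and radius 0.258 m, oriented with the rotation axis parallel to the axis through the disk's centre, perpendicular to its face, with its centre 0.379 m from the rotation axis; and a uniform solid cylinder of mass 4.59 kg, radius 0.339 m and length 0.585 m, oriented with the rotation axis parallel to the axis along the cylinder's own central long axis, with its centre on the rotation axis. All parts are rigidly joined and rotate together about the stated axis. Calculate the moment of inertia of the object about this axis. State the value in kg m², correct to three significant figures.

0.328

Solid disk: I_cm = (1/2)MR² = (1/2)(0.363)(0.258)² = 0.012081 kg m²; centre at d = 0.379 m, so the parallel axis theorem gives I = 0.012081 + (0.363)(0.379)² = 0.064223 kg m².
Solid cylinder: I_cm = (1/2)MR² = (1/2)(4.59)(0.339)² = 0.26374 kg m²; axis through the centre, so I = 0.26374 kg m².
Total I = 0.064223 + 0.26374 = 0.32797 kg m².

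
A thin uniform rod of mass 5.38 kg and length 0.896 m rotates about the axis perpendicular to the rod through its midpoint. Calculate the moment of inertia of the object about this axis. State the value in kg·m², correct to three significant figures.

0.360

I_cm = (1/12)ML² = (1/12)(5.38)(0.896)² = 0.35993 kg·m²; axis through the centre, so I = 0.35993 kg·m².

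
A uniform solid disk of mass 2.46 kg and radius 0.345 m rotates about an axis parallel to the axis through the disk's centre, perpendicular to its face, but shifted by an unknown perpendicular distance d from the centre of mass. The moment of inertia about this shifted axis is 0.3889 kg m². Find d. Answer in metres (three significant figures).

About the centre-of-mass axis, I_cm = (1/2)MR² = (1/2)(2.46)(0.345)² = 0.1464 kg m².
Parallel axis theorem: I = I_cm + Md², so Md² = 0.3889 − 0.1464 = 0.2425 kg m².
d = √(0.2425 / 2.46) = 0.31397 m.

0.314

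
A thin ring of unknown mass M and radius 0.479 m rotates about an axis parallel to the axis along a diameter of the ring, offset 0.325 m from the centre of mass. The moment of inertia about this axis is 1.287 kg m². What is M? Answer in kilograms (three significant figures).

I = I_cm + Md² = (1/2)MR² + Md² = M·[0.5·(0.479)² + (0.325)²] = M·0.22035.
So M = 1.287 / 0.22035 = 5.8408 kg.

5.84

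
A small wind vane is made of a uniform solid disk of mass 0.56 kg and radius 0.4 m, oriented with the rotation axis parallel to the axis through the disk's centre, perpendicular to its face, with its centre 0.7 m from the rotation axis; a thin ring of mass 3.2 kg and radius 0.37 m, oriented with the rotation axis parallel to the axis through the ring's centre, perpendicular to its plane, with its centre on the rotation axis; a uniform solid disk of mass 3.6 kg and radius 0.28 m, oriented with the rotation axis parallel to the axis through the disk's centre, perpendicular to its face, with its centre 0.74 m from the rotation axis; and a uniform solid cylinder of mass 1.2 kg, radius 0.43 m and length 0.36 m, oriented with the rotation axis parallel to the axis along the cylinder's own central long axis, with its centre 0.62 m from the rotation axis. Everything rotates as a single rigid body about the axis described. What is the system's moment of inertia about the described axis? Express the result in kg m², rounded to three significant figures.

Solid disk: I_cm = (1/2)MR² = (1/2)(0.56)(0.4)² = 0.0448 kg m²; centre at d = 0.7 m, so I = I_cm + Md² gives I = 0.0448 + (0.56)(0.7)² = 0.3192 kg m².
Thin ring: I_cm = MR² = (3.2)(0.37)² = 0.43808 kg m²; axis through the centre, so I = 0.43808 kg m².
Solid disk: I_cm = (1/2)MR² = (1/2)(3.6)(0.28)² = 0.14112 kg m²; centre at d = 0.74 m, so I = I_cm + Md² gives I = 0.14112 + (3.6)(0.74)² = 2.1125 kg m².
Solid cylinder: I_cm = (1/2)MR² = (1/2)(1.2)(0.43)² = 0.11094 kg m²; centre at d = 0.62 m, so I = I_cm + Md² gives I = 0.11094 + (1.2)(0.62)² = 0.57222 kg m².
Total I = 0.3192 + 0.43808 + 2.1125 + 0.57222 = 3.442 kg m².

3.44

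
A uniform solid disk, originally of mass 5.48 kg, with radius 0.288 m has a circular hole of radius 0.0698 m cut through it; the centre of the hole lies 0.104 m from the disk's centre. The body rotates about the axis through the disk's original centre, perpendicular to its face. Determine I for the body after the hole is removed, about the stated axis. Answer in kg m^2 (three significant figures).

Unpierced body about its centre: I₀ = (1/2)MR² = (1/2)(5.48)(0.288)² = 0.22727 kg m^2.
The removed disk has mass m = M·(r/R)² = (5.48)(0.0698/0.288)² = 0.32189 kg (same uniform areal density).
Its moment of inertia about the rotation axis (parallel-axis theorem): I_hole = (1/2)mr² + md² = (1/2)(0.32189)(0.0698)² + (0.32189)(0.104)² = 0.0042657 kg m^2.
Treating the hole as negative mass, I = I₀ − I_hole = 0.22727 − 0.0042657 = 0.223 kg m^2.

0.223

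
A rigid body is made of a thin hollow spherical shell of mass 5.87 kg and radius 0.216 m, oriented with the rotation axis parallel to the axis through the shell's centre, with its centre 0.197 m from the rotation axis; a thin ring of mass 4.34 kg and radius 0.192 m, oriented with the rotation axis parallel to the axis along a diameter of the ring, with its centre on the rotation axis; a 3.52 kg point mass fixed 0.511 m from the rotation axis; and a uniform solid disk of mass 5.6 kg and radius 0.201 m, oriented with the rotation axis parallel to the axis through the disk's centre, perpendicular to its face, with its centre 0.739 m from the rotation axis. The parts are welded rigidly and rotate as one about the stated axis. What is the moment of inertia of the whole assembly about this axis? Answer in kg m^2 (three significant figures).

4.58

Spherical shell: I_cm = (2/3)MR² = (2/3)(5.87)(0.216)² = 0.18258 kg m^2; centre at d = 0.197 m, so I = I_cm + Md² gives I = 0.18258 + (5.87)(0.197)² = 0.41039 kg m^2.
Thin ring: I_cm = (1/2)MR² = (1/2)(4.34)(0.192)² = 0.079995 kg m^2; axis through the centre, so I = 0.079995 kg m^2.
Point mass: I_cm = 0; centre at d = 0.511 m, so I = I_cm + Md² gives I = 0 + (3.52)(0.511)² = 0.91915 kg m^2.
Solid disk: I_cm = (1/2)MR² = (1/2)(5.6)(0.201)² = 0.11312 kg m^2; centre at d = 0.739 m, so I = I_cm + Md² gives I = 0.11312 + (5.6)(0.739)² = 3.1714 kg m^2.
Total I = 0.41039 + 0.079995 + 0.91915 + 3.1714 = 4.5809 kg m^2.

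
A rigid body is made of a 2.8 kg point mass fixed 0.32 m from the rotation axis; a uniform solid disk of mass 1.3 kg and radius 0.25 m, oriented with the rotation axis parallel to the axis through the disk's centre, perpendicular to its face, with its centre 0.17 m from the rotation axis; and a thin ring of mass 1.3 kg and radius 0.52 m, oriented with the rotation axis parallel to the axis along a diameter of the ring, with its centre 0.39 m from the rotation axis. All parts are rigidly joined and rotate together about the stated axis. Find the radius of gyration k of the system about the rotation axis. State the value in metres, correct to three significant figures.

Point mass: I_cm = 0; centre at d = 0.32 m, so the parallel axis theorem gives I = 0 + (2.8)(0.32)² = 0.28672 kg·m².
Solid disk: I_cm = (1/2)MR² = (1/2)(1.3)(0.25)² = 0.040625 kg·m²; centre at d = 0.17 m, so the parallel axis theorem gives I = 0.040625 + (1.3)(0.17)² = 0.078195 kg·m².
Thin ring: I_cm = (1/2)MR² = (1/2)(1.3)(0.52)² = 0.17576 kg·m²; centre at d = 0.39 m, so the parallel axis theorem gives I = 0.17576 + (1.3)(0.39)² = 0.37349 kg·m².
Total I = 0.7384 kg·m²; total mass M = 5.4 kg.
k = √(I/M) = √(0.7384/5.4) = 0.36979 m.

0.370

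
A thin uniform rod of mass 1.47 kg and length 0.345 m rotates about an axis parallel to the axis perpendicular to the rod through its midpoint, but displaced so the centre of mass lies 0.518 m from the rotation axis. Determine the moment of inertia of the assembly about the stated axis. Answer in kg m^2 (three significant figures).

I_cm = (1/12)ML² = (1/12)(1.47)(0.345)² = 0.014581 kg m^2; centre at d = 0.518 m, so I = I_cm + Md² gives I = 0.014581 + (1.47)(0.518)² = 0.40902 kg m^2.

0.409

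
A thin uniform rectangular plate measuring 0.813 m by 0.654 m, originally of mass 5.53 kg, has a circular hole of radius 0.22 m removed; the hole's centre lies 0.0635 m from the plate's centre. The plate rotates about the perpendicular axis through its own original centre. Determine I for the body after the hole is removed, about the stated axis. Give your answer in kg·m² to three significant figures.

Unpierced body about its centre: I₀ = (1/12)M(a²+b²) = (1/12)(5.53)[(0.813)² + (0.654)²] = 0.5017 kg·m².
The removed disk has mass m = M·πr²/(ab) = (5.53)·π(0.22)²/(0.813·0.654) = 1.5814 kg (same uniform areal density).
Its moment of inertia about the rotation axis (parallel-axis theorem): I_hole = (1/2)mr² + md² = (1/2)(1.5814)(0.22)² + (1.5814)(0.0635)² = 0.044648 kg·m².
Treating the hole as negative mass, I = I₀ − I_hole = 0.5017 − 0.044648 = 0.45705 kg·m².

0.457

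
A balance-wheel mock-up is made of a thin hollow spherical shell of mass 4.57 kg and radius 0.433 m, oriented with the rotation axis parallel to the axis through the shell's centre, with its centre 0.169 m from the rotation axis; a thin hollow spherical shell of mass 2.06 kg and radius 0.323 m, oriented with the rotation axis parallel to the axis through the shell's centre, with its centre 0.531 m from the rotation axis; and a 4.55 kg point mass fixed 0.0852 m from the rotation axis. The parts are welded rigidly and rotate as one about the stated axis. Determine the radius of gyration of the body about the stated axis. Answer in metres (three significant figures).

0.361

Spherical shell: I_cm = (2/3)MR² = (2/3)(4.57)(0.433)² = 0.57122 kg m²; centre at d = 0.169 m, so the parallel axis theorem gives I = 0.57122 + (4.57)(0.169)² = 0.70174 kg m².
Spherical shell: I_cm = (2/3)MR² = (2/3)(2.06)(0.323)² = 0.14328 kg m²; centre at d = 0.531 m, so the parallel axis theorem gives I = 0.14328 + (2.06)(0.531)² = 0.72412 kg m².
Point mass: I_cm = 0; centre at d = 0.0852 m, so the parallel axis theorem gives I = 0 + (4.55)(0.0852)² = 0.033029 kg m².
Total I = 1.4589 kg m²; total mass M = 11.18 kg.
k = √(I/M) = √(1.4589/11.18) = 0.36124 m.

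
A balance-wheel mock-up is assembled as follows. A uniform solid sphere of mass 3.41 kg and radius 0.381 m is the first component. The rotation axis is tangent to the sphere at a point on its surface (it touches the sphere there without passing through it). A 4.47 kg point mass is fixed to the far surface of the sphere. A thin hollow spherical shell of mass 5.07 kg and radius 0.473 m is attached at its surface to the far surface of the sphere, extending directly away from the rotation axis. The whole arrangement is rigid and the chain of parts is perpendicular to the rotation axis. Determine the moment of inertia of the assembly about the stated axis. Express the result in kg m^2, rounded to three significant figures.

11.8

Solid sphere: I_cm = (2/5)MR² = (2/5)(3.41)(0.381)² = 0.198 kg m^2; centre at d = 0.381 m, so I = I_cm + Md² gives I = 0.198 + (3.41)(0.381)² = 0.693 kg m^2.
Point mass: I_cm = 0; centre at d = 0.381 + 0.381 = 0.762 m, so I = I_cm + Md² gives I = 0 + (4.47)(0.762)² = 2.5955 kg m^2.
Spherical shell: I_cm = (2/3)MR² = (2/3)(5.07)(0.473)² = 0.7562 kg m^2; centre at d = 0.381 + 0.381 + 0.473 = 1.235 m, so I = I_cm + Md² gives I = 0.7562 + (5.07)(1.235)² = 8.4891 kg m^2.
Total I = 0.693 + 2.5955 + 8.4891 = 11.778 kg m^2.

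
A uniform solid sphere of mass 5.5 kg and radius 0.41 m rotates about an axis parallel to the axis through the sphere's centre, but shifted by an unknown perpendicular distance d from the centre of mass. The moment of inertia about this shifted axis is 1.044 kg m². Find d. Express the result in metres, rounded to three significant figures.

0.350

About the centre-of-mass axis, I_cm = (2/5)MR² = (2/5)(5.5)(0.41)² = 0.36982 kg m².
Parallel axis theorem: I = I_cm + Md², so Md² = 1.044 − 0.36982 = 0.67418 kg m².
d = √(0.67418 / 5.5) = 0.35011 m.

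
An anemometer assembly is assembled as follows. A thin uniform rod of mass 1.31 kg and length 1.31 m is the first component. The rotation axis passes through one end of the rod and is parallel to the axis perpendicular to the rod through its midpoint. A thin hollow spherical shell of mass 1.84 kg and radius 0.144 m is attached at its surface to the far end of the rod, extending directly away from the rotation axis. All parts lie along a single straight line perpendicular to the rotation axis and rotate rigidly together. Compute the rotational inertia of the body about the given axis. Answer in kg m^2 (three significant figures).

4.66

Thin rod: I_cm = (1/12)ML² = (1/12)(1.31)(1.31)² = 0.18734 kg m^2; centre at d = 0.655 m, so I = I_cm + Md² gives I = 0.18734 + (1.31)(0.655)² = 0.74936 kg m^2.
Spherical shell: I_cm = (2/3)MR² = (2/3)(1.84)(0.144)² = 0.025436 kg m^2; centre at d = 0.655 + 0.655 + 0.144 = 1.454 m, so I = I_cm + Md² gives I = 0.025436 + (1.84)(1.454)² = 3.9154 kg m^2.
Total I = 0.74936 + 3.9154 = 4.6648 kg m^2.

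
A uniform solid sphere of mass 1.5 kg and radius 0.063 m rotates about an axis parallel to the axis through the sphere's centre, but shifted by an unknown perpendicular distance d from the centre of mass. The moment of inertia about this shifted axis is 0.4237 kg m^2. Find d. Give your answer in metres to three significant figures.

About the centre-of-mass axis, I_cm = (2/5)MR² = (2/5)(1.5)(0.063)² = 0.0023814 kg m^2.
Parallel axis theorem: I = I_cm + Md², so Md² = 0.4237 − 0.0023814 = 0.42132 kg m^2.
d = √(0.42132 / 1.5) = 0.52998 m.

0.530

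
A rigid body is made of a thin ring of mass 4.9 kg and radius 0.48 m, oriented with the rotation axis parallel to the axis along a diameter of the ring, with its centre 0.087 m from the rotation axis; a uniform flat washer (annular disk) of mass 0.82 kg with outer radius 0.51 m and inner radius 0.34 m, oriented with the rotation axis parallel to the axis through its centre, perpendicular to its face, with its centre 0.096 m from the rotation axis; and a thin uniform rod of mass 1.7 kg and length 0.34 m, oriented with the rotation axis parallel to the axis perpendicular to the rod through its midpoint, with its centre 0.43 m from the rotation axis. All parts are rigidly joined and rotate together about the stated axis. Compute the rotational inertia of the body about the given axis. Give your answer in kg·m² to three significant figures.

1.09

Thin ring: I_cm = (1/2)MR² = (1/2)(4.9)(0.48)² = 0.56448 kg·m²; centre at d = 0.087 m, so I = I_cm + Md² gives I = 0.56448 + (4.9)(0.087)² = 0.60157 kg·m².
Annular disk: I_cm = (1/2)M(R²+r²) = (1/2)(0.82)[(0.51)² + (0.34)²] = 0.15404 kg·m²; centre at d = 0.096 m, so I = I_cm + Md² gives I = 0.15404 + (0.82)(0.096)² = 0.16159 kg·m².
Thin rod: I_cm = (1/12)ML² = (1/12)(1.7)(0.34)² = 0.016377 kg·m²; centre at d = 0.43 m, so I = I_cm + Md² gives I = 0.016377 + (1.7)(0.43)² = 0.33071 kg·m².
Total I = 0.60157 + 0.16159 + 0.33071 = 1.0939 kg·m².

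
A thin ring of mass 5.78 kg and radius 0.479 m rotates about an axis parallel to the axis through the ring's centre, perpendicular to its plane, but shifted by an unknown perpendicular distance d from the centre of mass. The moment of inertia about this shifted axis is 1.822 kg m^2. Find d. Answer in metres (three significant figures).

About the centre-of-mass axis, I_cm = MR² = (5.78)(0.479)² = 1.3262 kg m^2.
Parallel axis theorem: I = I_cm + Md², so Md² = 1.822 − 1.3262 = 0.49583 kg m^2.
d = √(0.49583 / 5.78) = 0.29289 m.

0.293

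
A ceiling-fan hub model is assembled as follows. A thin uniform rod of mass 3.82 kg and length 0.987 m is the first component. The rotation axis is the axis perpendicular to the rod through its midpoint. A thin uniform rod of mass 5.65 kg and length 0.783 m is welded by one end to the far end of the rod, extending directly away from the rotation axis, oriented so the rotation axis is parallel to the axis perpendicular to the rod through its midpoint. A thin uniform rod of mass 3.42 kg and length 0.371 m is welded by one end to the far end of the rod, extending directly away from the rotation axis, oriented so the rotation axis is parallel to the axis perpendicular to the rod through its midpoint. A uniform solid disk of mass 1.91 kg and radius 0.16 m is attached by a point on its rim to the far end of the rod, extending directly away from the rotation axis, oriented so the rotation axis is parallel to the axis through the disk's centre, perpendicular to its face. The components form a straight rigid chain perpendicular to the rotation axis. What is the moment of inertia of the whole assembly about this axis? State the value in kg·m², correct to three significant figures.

Thin rod: I_cm = (1/12)ML² = (1/12)(3.82)(0.987)² = 0.31011 kg·m²; axis through the centre, so I = 0.31011 kg·m².
Thin rod: I_cm = (1/12)ML² = (1/12)(5.65)(0.783)² = 0.28866 kg·m²; centre at d = 0.4935 + 0.3915 = 0.885 m, so I = I_cm + Md² gives I = 0.28866 + (5.65)(0.885)² = 4.7139 kg·m².
Thin rod: I_cm = (1/12)ML² = (1/12)(3.42)(0.371)² = 0.039228 kg·m²; centre at d = 0.4935 + 0.3915 + 0.3915 + 0.1855 = 1.462 m, so I = I_cm + Md² gives I = 0.039228 + (3.42)(1.462)² = 7.3493 kg·m².
Solid disk: I_cm = (1/2)MR² = (1/2)(1.91)(0.16)² = 0.024448 kg·m²; centre at d = 0.4935 + 0.3915 + 0.3915 + 0.1855 + 0.1855 + 0.16 = 1.8075 m, so I = I_cm + Md² gives I = 0.024448 + (1.91)(1.8075)² = 6.2645 kg·m².
Total I = 0.31011 + 4.7139 + 7.3493 + 6.2645 = 18.638 kg·m².

18.6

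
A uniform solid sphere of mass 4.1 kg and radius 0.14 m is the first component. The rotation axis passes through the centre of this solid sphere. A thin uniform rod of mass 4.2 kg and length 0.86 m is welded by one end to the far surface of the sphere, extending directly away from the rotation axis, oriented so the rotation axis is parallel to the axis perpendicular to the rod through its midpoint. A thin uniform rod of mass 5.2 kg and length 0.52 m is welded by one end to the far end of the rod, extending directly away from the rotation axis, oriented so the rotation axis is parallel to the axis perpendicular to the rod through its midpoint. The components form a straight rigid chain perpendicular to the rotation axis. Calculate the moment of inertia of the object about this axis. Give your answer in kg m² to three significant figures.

Solid sphere: I_cm = (2/5)MR² = (2/5)(4.1)(0.14)² = 0.032144 kg m²; axis through the centre, so I = 0.032144 kg m².
Thin rod: I_cm = (1/12)ML² = (1/12)(4.2)(0.86)² = 0.25886 kg m²; centre at d = 0.14 + 0.43 = 0.57 m, so I = I_cm + Md² gives I = 0.25886 + (4.2)(0.57)² = 1.6234 kg m².
Thin rod: I_cm = (1/12)ML² = (1/12)(5.2)(0.52)² = 0.11717 kg m²; centre at d = 0.14 + 0.43 + 0.43 + 0.26 = 1.26 m, so I = I_cm + Md² gives I = 0.11717 + (5.2)(1.26)² = 8.3727 kg m².
Total I = 0.032144 + 1.6234 + 8.3727 = 10.028 kg m².

10.0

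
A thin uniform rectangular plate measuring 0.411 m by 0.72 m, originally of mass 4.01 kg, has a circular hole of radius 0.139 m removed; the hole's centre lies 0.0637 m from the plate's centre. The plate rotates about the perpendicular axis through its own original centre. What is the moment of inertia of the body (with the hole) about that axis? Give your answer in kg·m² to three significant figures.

0.218

Unpierced body about its centre: I₀ = (1/12)M(a²+b²) = (1/12)(4.01)[(0.411)² + (0.72)²] = 0.22968 kg·m².
The removed disk has mass m = M·πr²/(ab) = (4.01)·π(0.139)²/(0.411·0.72) = 0.82253 kg (same uniform areal density).
Its moment of inertia about the rotation axis (parallel-axis theorem): I_hole = (1/2)mr² + md² = (1/2)(0.82253)(0.139)² + (0.82253)(0.0637)² = 0.011284 kg·m².
Treating the hole as negative mass, I = I₀ − I_hole = 0.22968 − 0.011284 = 0.2184 kg·m².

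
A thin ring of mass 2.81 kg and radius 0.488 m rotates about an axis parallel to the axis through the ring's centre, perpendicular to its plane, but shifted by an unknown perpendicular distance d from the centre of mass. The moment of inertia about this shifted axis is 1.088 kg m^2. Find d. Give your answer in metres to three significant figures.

0.386

About the centre-of-mass axis, I_cm = MR² = (2.81)(0.488)² = 0.66918 kg m^2.
Parallel axis theorem: I = I_cm + Md², so Md² = 1.088 − 0.66918 = 0.41882 kg m^2.
d = √(0.41882 / 2.81) = 0.38606 m.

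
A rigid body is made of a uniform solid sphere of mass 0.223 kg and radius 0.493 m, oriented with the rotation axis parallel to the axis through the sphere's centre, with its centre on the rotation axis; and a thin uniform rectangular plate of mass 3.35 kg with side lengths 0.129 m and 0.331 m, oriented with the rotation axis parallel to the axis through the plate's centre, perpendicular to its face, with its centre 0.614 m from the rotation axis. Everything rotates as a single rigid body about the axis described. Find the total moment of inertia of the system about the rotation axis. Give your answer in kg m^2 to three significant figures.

1.32

Solid sphere: I_cm = (2/5)MR² = (2/5)(0.223)(0.493)² = 0.02168 kg m^2; axis through the centre, so I = 0.02168 kg m^2.
Rectangular plate: I_cm = (1/12)M(a²+b²) = (1/12)(3.35)[(0.129)² + (0.331)²] = 0.035231 kg m^2; centre at d = 0.614 m, so the parallel axis theorem gives I = 0.035231 + (3.35)(0.614)² = 1.2982 kg m^2.
Total I = 0.02168 + 1.2982 = 1.3198 kg m^2.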